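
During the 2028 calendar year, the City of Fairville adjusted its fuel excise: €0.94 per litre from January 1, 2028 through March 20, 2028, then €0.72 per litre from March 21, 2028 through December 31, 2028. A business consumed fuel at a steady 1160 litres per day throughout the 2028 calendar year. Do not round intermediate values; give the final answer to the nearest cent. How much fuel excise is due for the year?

€326,099.20

January 1 – March 20, 2028: 80 days × 1160 litres/day = 92,800 litres at €0.94/litre → €87,232.00
March 21 – December 31, 2028: 286 days × 1160 litres/day = 331,760 litres at €0.72/litre → €238,867.20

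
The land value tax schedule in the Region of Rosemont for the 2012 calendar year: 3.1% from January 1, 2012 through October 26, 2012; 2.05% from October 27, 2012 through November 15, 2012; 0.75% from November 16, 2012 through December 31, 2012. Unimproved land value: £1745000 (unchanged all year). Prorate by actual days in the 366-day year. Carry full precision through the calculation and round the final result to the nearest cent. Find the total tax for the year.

£47939.82

January 1 – October 26, 2012: 300 days at 3.1% → £1745000 × 3.1% × 300/366 = £44340.1639
October 27 – November 15, 2012: 20 days at 2.05% → £1745000 × 2.05% × 20/366 = £1954.7814
November 16 – December 31, 2012: 46 days at 0.75% → £1745000 × 0.75% × 46/366 = £1644.8770
Total = £47939.8224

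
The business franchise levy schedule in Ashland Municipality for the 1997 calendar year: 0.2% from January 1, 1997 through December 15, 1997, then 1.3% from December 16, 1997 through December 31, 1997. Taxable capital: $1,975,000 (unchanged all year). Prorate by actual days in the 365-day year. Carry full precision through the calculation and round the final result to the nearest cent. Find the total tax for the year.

January 1 – December 15, 1997: 349 days at 0.2% → $1,975,000 × 0.2% × 349/365 = $3,776.8493
December 16 – December 31, 1997: 16 days at 1.3% → $1,975,000 × 1.3% × 16/365 = $1,125.4795
Total = $4,902.3288

$4,902.33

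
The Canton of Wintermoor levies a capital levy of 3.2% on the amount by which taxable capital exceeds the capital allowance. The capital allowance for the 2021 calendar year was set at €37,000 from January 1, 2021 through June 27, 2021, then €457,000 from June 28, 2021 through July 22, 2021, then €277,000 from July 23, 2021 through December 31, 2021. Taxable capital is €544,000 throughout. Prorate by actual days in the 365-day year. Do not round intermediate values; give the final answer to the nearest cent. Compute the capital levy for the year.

January 1 – June 27, 2021: 178 days, exemption €37,000 → (€544,000 − €37,000) × 3.2% × 178/365 = €7,911.9781
June 28 – July 22, 2021: 25 days, exemption €457,000 → (€544,000 − €457,000) × 3.2% × 25/365 = €190.6849
July 23 – December 31, 2021: 162 days, exemption €277,000 → (€544,000 − €277,000) × 3.2% × 162/365 = €3,792.1315
Total = €11,894.7945

€11,894.79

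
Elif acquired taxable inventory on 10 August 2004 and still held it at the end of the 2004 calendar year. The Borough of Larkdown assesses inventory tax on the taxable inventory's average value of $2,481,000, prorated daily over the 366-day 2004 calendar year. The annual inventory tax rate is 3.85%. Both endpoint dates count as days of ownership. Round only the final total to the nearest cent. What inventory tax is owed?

Days held (10 August – 31 December 2004): 144 out of 366
Tax = $2,481,000 × 3.85% × 144/366 = $37,581.0492

$37,581.05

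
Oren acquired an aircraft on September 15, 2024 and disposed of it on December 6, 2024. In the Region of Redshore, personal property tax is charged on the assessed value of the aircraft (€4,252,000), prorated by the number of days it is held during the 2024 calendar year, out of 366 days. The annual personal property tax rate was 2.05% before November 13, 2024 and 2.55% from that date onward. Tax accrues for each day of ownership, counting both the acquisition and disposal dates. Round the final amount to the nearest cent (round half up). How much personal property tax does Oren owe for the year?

€21,161.25

September 15 – November 12, 2024: 59 days at 2.05% → €4,252,000 × 2.05% × 59/366 = €14,051.3497
November 13 – December 6, 2024: 24 days at 2.55% → €4,252,000 × 2.55% × 24/366 = €7,109.9016
Total = €21,161.2514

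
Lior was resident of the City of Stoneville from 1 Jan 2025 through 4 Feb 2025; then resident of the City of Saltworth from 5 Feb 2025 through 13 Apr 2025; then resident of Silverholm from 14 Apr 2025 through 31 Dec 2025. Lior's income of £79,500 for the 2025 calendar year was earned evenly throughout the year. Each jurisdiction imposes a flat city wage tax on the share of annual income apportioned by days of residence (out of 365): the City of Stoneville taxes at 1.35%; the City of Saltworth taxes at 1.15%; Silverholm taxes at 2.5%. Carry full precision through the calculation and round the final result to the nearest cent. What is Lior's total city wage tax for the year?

£1,699.88

The City of Stoneville, 1 Jan – 4 Feb 2025: 35 days → £79,500 × 1.35% × 35/365 = £102.9144
The City of Saltworth, 5 Feb – 13 Apr 2025: 68 days → £79,500 × 1.15% × 68/365 = £170.3260
Silverholm, 14 Apr – 31 Dec 2025: 262 days → £79,500 × 2.5% × 262/365 = £1,426.6438
Total = £1,699.8842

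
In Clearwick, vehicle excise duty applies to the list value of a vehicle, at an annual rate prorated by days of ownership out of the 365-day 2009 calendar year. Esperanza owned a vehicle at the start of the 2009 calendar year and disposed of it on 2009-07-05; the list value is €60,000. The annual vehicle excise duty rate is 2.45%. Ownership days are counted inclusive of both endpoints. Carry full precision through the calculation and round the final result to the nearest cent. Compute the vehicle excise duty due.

Days held (2009-01-01 to 2009-07-05): 186 out of 365
Tax = €60,000 × 2.45% × 186/365 = €749.0959

€749.10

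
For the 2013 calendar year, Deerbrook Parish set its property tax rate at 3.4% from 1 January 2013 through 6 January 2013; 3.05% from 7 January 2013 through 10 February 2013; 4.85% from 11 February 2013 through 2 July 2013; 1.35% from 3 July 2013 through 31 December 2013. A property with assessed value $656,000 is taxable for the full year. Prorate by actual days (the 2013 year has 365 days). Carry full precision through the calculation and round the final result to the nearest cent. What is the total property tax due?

$19,078.82

1 January – 6 January 2013: 6 days at 3.4% → $656,000 × 3.4% × 6/365 = $366.6411
7 January – 10 February 2013: 35 days at 3.05% → $656,000 × 3.05% × 35/365 = $1,918.5753
11 February – 2 July 2013: 142 days at 4.85% → $656,000 × 4.85% × 142/365 = $12,377.7315
3 July – 31 December 2013: 182 days at 1.35% → $656,000 × 1.35% × 182/365 = $4,415.8685
Total = $19,078.8164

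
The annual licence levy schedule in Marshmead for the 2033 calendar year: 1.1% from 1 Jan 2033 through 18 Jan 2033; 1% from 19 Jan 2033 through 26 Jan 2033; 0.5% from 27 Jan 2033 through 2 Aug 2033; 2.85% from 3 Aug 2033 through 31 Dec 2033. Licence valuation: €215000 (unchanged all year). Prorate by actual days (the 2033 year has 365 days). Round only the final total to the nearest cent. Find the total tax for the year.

1 Jan – 18 Jan 2033: 18 days at 1.1% → €215000 × 1.1% × 18/365 = €116.6301
19 Jan – 26 Jan 2033: 8 days at 1% → €215000 × 1% × 8/365 = €47.1233
27 Jan – 2 Aug 2033: 188 days at 0.5% → €215000 × 0.5% × 188/365 = €553.6986
3 Aug – 31 Dec 2033: 151 days at 2.85% → €215000 × 2.85% × 151/365 = €2534.9384
Total = €3252.3904

€3252.39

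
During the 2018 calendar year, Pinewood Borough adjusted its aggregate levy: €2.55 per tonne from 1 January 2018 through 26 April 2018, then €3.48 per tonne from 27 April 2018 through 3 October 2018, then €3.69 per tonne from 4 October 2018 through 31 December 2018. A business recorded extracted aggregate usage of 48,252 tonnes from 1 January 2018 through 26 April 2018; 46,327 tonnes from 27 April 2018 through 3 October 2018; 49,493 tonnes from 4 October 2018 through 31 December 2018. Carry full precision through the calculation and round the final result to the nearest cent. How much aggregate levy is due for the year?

1 January – 26 April 2018: 48,252 tonnes at €2.55/tonne → €123,042.60
27 April – 3 October 2018: 46,327 tonnes at €3.48/tonne → €161,217.96
4 October – 31 December 2018: 49,493 tonnes at €3.69/tonne → €182,629.17

€466,889.73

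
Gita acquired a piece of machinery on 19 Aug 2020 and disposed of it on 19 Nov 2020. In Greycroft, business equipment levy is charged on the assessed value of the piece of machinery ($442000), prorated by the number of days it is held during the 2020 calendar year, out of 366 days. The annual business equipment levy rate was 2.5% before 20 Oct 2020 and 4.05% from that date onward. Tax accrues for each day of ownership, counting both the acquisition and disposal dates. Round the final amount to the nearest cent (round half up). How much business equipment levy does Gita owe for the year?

19 Aug – 19 Oct 2020: 62 days at 2.5% → $442000 × 2.5% × 62/366 = $1871.8579
20 Oct – 19 Nov 2020: 31 days at 4.05% → $442000 × 4.05% × 31/366 = $1516.2049
Total = $3388.0628

$3388.06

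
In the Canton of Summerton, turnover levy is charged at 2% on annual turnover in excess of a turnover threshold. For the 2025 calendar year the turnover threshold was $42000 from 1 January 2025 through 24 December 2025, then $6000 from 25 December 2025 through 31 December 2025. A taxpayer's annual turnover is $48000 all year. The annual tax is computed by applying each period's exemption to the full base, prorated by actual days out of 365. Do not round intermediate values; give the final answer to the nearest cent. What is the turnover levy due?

1 January – 24 December 2025: 358 days, exemption $42000 → ($48000 − $42000) × 2% × 358/365 = $117.6986
25 December – 31 December 2025: 7 days, exemption $6000 → ($48000 − $6000) × 2% × 7/365 = $16.1096
Total = $133.8082

$133.81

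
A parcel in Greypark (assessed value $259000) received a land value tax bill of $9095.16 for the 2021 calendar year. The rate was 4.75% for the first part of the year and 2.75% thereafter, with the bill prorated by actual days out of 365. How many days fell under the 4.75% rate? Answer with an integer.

Let d = days at the first rate; then 365 − d days at the second rate.
$259000 × [4.75%·d + 2.75%·(365−d)] / 365 = $9095.16
Solving gives d = 139, so the new rate took effect on 20 May 2021.

139 days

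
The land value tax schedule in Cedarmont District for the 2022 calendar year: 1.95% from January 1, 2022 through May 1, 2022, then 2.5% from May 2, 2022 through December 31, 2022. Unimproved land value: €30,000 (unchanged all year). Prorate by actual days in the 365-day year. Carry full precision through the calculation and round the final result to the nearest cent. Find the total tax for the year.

€695.30

January 1 – May 1, 2022: 121 days at 1.95% → €30,000 × 1.95% × 121/365 = €193.9315
May 2 – December 31, 2022: 244 days at 2.5% → €30,000 × 2.5% × 244/365 = €501.3699
Total = €695.3014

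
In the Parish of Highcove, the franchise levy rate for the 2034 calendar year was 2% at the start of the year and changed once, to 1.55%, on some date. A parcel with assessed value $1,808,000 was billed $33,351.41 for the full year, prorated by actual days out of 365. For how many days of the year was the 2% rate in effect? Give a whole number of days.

Let d = days at the first rate; then 365 − d days at the second rate.
$1,808,000 × [2%·d + 1.55%·(365−d)] / 365 = $33,351.41
Solving gives d = 239, so the new rate took effect on 28 Aug 2034.

239 days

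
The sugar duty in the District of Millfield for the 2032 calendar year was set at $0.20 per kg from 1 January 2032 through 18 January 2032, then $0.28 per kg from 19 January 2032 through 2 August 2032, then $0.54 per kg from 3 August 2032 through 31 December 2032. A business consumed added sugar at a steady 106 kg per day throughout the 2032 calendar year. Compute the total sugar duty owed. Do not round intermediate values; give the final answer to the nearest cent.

1 January – 18 January 2032: 18 days × 106 kg/day = 1,908 kg at $0.20/kg → $381.60
19 January – 2 August 2032: 197 days × 106 kg/day = 20,882 kg at $0.28/kg → $5,846.96
3 August – 31 December 2032: 151 days × 106 kg/day = 16,006 kg at $0.54/kg → $8,643.24

$14,871.80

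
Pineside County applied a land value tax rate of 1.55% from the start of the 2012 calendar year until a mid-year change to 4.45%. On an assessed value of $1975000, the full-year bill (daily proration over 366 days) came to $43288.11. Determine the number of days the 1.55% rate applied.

Let d = days at the first rate; then 366 − d days at the second rate.
$1975000 × [1.55%·d + 4.45%·(366−d)] / 366 = $43288.11
Solving gives d = 285, so the new rate took effect on 12 Oct 2012.

285 days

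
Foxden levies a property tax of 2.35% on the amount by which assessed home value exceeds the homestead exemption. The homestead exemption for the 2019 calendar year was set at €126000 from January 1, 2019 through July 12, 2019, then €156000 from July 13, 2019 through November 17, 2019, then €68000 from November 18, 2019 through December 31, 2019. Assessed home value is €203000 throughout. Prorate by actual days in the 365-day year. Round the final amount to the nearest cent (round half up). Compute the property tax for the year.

January 1 – July 12, 2019: 193 days, exemption €126000 → (€203000 − €126000) × 2.35% × 193/365 = €956.8041
July 13 – November 17, 2019: 128 days, exemption €156000 → (€203000 − €156000) × 2.35% × 128/365 = €387.3315
November 18 – December 31, 2019: 44 days, exemption €68000 → (€203000 − €68000) × 2.35% × 44/365 = €382.4384
Total = €1726.5740

€1726.57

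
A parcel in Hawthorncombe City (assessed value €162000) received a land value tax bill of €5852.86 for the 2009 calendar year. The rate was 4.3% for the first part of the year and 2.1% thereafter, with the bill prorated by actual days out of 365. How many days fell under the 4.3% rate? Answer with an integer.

251 days

Let d = days at the first rate; then 365 − d days at the second rate.
€162000 × [4.3%·d + 2.1%·(365−d)] / 365 = €5852.86
Solving gives d = 251, so the new rate took effect on 9 September 2009.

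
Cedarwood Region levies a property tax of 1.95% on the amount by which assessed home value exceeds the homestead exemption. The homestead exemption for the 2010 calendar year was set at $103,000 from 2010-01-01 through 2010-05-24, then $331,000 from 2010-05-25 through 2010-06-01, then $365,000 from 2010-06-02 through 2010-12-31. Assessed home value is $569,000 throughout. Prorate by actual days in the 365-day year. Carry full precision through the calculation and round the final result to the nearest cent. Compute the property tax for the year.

$6,008.14

2010-01-01 to 2010-05-24: 144 days, exemption $103,000 → ($569,000 − $103,000) × 1.95% × 144/365 = $3,585.0082
2010-05-25 to 2010-06-01: 8 days, exemption $331,000 → ($569,000 − $331,000) × 1.95% × 8/365 = $101.7205
2010-06-02 to 2010-12-31: 213 days, exemption $365,000 → ($569,000 − $365,000) × 1.95% × 213/365 = $2,321.4082
Total = $6,008.1370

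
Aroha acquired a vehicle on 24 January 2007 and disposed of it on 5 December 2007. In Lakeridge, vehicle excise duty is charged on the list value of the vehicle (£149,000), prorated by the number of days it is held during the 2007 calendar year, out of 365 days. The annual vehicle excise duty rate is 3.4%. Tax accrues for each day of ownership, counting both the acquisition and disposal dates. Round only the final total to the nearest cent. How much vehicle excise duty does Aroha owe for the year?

Days held (24 January – 5 December 2007): 316 out of 365
Tax = £149,000 × 3.4% × 316/365 = £4,385.9068

£4,385.91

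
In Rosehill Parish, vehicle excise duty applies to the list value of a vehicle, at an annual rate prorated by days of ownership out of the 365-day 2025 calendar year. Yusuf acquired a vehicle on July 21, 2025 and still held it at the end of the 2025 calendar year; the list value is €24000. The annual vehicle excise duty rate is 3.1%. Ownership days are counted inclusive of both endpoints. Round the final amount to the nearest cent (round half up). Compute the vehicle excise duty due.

Days held (July 21 – December 31, 2025): 164 out of 365
Tax = €24000 × 3.1% × 164/365 = €334.2904

€334.29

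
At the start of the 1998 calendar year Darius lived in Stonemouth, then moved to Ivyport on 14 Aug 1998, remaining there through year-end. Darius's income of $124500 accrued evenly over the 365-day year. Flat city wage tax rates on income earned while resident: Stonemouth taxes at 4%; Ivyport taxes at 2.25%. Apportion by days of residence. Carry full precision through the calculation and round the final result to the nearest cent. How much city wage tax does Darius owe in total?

Stonemouth, 1 Jan – 13 Aug 1998: 225 days → $124500 × 4% × 225/365 = $3069.8630
Ivyport, 14 Aug – 31 Dec 1998: 140 days → $124500 × 2.25% × 140/365 = $1074.4521
Total = $4144.3151

$4144.32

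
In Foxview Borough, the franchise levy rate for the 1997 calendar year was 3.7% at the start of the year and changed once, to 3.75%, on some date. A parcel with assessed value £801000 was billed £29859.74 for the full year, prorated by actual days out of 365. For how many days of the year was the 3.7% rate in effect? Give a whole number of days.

162 days

Let d = days at the first rate; then 365 − d days at the second rate.
£801000 × [3.7%·d + 3.75%·(365−d)] / 365 = £29859.74
Solving gives d = 162, so the new rate took effect on 12 Jun 1997.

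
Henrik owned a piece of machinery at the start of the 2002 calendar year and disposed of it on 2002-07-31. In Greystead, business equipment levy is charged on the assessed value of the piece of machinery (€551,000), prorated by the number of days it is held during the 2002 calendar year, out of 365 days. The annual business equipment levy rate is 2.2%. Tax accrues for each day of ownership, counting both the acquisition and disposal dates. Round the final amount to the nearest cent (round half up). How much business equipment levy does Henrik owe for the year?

€7,040.72

Days held (2002-01-01 to 2002-07-31): 212 out of 365
Tax = €551,000 × 2.2% × 212/365 = €7,040.7233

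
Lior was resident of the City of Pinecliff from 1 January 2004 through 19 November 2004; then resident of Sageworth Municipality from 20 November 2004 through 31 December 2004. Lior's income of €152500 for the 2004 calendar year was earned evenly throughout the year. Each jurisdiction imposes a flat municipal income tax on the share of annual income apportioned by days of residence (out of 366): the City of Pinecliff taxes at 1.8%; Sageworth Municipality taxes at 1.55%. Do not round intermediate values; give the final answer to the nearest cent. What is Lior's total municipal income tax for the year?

The City of Pinecliff, 1 January – 19 November 2004: 324 days → €152500 × 1.8% × 324/366 = €2430.0000
Sageworth Municipality, 20 November – 31 December 2004: 42 days → €152500 × 1.55% × 42/366 = €271.2500
Total = €2701.2500

€2701.25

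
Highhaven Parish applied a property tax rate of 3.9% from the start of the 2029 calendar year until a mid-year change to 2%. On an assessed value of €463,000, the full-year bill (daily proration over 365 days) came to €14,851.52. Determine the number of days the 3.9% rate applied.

Let d = days at the first rate; then 365 − d days at the second rate.
€463,000 × [3.9%·d + 2%·(365−d)] / 365 = €14,851.52
Solving gives d = 232, so the new rate took effect on 21 Aug 2029.

232 days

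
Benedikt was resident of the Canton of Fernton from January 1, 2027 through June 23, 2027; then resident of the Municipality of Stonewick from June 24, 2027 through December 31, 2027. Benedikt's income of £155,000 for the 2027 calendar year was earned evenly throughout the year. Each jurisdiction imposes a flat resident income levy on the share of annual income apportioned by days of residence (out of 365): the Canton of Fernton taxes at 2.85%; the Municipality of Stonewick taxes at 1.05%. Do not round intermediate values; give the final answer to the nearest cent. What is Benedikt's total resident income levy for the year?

£2,957.53

The Canton of Fernton, January 1 – June 23, 2027: 174 days → £155,000 × 2.85% × 174/365 = £2,105.8767
The Municipality of Stonewick, June 24 – December 31, 2027: 191 days → £155,000 × 1.05% × 191/365 = £851.6507
Total = £2,957.5274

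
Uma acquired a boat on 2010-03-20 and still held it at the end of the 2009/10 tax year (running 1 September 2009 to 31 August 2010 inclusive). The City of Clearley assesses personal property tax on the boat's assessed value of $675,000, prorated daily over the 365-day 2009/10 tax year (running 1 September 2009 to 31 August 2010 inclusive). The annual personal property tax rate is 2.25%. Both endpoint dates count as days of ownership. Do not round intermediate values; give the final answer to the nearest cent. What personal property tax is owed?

$6,865.58

Days held (2010-03-20 to 2010-08-31): 165 out of 365
Tax = $675,000 × 2.25% × 165/365 = $6,865.5822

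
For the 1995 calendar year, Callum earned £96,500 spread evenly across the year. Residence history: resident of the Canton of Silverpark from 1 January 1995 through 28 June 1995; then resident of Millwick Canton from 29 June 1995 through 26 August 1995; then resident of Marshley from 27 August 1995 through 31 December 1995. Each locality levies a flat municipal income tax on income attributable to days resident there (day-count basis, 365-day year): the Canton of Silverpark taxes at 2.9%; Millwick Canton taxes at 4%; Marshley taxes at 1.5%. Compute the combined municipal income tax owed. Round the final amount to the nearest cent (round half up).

£2,500.01

The Canton of Silverpark, 1 January – 28 June 1995: 179 days → £96,500 × 2.9% × 179/365 = £1,372.4151
Millwick Canton, 29 June – 26 August 1995: 59 days → £96,500 × 4% × 59/365 = £623.9452
Marshley, 27 August – 31 December 1995: 127 days → £96,500 × 1.5% × 127/365 = £503.6507
Total = £2,500.0110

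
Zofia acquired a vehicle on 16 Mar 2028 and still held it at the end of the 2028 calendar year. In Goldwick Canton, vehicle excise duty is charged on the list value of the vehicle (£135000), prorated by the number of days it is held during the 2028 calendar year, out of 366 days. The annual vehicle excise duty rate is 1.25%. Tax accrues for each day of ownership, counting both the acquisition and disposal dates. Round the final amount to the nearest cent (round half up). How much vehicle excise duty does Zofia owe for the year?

Days held (16 Mar – 31 Dec 2028): 291 out of 366
Tax = £135000 × 1.25% × 291/366 = £1341.7008

£1341.70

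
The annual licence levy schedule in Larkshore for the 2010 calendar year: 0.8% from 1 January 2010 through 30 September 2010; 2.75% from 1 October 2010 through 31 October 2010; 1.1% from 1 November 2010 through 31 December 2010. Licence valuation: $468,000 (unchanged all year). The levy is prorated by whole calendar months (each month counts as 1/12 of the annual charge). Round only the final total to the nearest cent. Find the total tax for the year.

1 January – 30 September 2010: 9 months at 0.8% → $468,000 × 0.8% × 9/12 = $2,808.0000
1 October – 31 October 2010: 1 month at 2.75% → $468,000 × 2.75% × 1/12 = $1,072.5000
1 November – 31 December 2010: 2 months at 1.1% → $468,000 × 1.1% × 2/12 = $858.0000
Total = $4,738.5000

$4,738.50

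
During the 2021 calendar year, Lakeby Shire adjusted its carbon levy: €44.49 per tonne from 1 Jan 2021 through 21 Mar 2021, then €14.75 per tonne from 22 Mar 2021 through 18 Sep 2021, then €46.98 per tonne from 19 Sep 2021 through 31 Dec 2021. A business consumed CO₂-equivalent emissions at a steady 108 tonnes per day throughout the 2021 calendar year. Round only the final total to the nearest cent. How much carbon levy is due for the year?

€1,200,405.96

1 Jan – 21 Mar 2021: 80 days × 108 tonnes/day = 8,640 tonnes at €44.49/tonne → €384,393.60
22 Mar – 18 Sep 2021: 181 days × 108 tonnes/day = 19,548 tonnes at €14.75/tonne → €288,333.00
19 Sep – 31 Dec 2021: 104 days × 108 tonnes/day = 11,232 tonnes at €46.98/tonne → €527,679.36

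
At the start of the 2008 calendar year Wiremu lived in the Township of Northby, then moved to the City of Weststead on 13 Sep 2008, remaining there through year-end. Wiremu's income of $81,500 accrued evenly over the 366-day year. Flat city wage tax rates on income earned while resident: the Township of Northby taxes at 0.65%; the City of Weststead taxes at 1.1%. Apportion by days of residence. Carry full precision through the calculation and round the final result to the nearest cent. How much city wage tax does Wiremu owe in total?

The Township of Northby, 1 Jan – 12 Sep 2008: 256 days → $81,500 × 0.65% × 256/366 = $370.5355
The City of Weststead, 13 Sep – 31 Dec 2008: 110 days → $81,500 × 1.1% × 110/366 = $269.4399
Total = $639.9754

$639.98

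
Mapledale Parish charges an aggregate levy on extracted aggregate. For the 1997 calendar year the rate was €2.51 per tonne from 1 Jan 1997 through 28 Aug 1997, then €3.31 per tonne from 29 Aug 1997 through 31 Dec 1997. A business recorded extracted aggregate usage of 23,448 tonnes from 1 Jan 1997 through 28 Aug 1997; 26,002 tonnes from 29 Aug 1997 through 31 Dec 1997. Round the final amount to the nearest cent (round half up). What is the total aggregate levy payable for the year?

1 Jan – 28 Aug 1997: 23,448 tonnes at €2.51/tonne → €58,854.48
29 Aug – 31 Dec 1997: 26,002 tonnes at €3.31/tonne → €86,066.62

€144,921.10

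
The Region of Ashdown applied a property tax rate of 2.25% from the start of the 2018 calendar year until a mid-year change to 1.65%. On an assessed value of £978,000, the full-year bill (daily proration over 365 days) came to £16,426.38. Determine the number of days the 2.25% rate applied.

Let d = days at the first rate; then 365 − d days at the second rate.
£978,000 × [2.25%·d + 1.65%·(365−d)] / 365 = £16,426.38
Solving gives d = 18, so the new rate took effect on 19 Jan 2018.

18 days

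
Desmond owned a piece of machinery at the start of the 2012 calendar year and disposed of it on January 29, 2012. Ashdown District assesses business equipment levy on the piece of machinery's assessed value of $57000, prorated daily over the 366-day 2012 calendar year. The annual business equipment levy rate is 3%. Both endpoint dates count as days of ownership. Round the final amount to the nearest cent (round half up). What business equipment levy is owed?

Days held (January 1 – January 29, 2012): 29 out of 366
Tax = $57000 × 3% × 29/366 = $135.4918

$135.49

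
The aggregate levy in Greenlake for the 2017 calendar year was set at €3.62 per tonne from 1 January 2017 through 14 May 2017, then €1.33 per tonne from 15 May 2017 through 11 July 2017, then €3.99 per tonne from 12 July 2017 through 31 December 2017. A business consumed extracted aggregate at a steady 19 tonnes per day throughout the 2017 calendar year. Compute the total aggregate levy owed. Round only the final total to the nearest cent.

1 January – 14 May 2017: 134 days × 19 tonnes/day = 2,546 tonnes at €3.62/tonne → €9216.52
15 May – 11 July 2017: 58 days × 19 tonnes/day = 1,102 tonnes at €1.33/tonne → €1465.66
12 July – 31 December 2017: 173 days × 19 tonnes/day = 3,287 tonnes at €3.99/tonne → €13115.13

€23797.31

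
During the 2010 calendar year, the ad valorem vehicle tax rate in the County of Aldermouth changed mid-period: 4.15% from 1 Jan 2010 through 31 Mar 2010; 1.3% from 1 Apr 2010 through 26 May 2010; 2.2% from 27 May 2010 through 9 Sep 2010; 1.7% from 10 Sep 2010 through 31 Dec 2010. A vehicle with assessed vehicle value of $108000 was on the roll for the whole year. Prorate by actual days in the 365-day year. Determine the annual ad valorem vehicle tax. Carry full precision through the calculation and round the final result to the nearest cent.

1 Jan – 31 Mar 2010: 90 days at 4.15% → $108000 × 4.15% × 90/365 = $1105.1507
1 Apr – 26 May 2010: 56 days at 1.3% → $108000 × 1.3% × 56/365 = $215.4082
27 May – 9 Sep 2010: 106 days at 2.2% → $108000 × 2.2% × 106/365 = $690.0164
10 Sep – 31 Dec 2010: 113 days at 1.7% → $108000 × 1.7% × 113/365 = $568.4055
Total = $2578.9808

$2578.98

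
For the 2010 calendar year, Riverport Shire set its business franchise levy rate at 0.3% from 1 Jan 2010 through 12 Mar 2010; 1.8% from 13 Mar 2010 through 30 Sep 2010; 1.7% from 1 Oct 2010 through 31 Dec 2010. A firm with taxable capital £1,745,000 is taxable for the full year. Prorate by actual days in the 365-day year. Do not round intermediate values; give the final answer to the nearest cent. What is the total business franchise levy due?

£25,878.59

1 Jan – 12 Mar 2010: 71 days at 0.3% → £1,745,000 × 0.3% × 71/365 = £1,018.3151
13 Mar – 30 Sep 2010: 202 days at 1.8% → £1,745,000 × 1.8% × 202/365 = £17,383.0685
1 Oct – 31 Dec 2010: 92 days at 1.7% → £1,745,000 × 1.7% × 92/365 = £7,477.2055
Total = £25,878.5890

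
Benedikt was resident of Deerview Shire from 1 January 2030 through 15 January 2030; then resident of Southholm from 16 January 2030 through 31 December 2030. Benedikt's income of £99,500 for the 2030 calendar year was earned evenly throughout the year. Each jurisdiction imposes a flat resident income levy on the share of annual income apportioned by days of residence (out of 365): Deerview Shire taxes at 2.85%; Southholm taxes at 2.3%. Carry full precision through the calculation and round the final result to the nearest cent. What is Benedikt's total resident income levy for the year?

Deerview Shire, 1 January – 15 January 2030: 15 days → £99,500 × 2.85% × 15/365 = £116.5377
Southholm, 16 January – 31 December 2030: 350 days → £99,500 × 2.3% × 350/365 = £2,194.4521
Total = £2,310.9897

£2,310.99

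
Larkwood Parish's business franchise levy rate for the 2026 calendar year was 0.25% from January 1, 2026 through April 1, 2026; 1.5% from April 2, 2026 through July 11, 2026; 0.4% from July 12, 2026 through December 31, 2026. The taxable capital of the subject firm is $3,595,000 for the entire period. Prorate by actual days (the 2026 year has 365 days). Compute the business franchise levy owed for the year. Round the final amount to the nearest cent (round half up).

January 1 – April 1, 2026: 91 days at 0.25% → $3,595,000 × 0.25% × 91/365 = $2,240.7192
April 2 – July 11, 2026: 101 days at 1.5% → $3,595,000 × 1.5% × 101/365 = $14,921.7123
July 12 – December 31, 2026: 173 days at 0.4% → $3,595,000 × 0.4% × 173/365 = $6,815.7260
Total = $23,978.1575

$23,978.16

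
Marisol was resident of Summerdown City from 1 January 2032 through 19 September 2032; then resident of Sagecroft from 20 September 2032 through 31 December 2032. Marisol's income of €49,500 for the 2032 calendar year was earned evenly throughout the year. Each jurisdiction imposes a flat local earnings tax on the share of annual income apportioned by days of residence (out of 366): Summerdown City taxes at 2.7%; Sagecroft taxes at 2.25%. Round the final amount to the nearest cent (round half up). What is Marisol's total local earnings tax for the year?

Summerdown City, 1 January – 19 September 2032: 263 days → €49,500 × 2.7% × 263/366 = €960.3811
Sagecroft, 20 September – 31 December 2032: 103 days → €49,500 × 2.25% × 103/366 = €313.4324
Total = €1,273.8135

€1,273.81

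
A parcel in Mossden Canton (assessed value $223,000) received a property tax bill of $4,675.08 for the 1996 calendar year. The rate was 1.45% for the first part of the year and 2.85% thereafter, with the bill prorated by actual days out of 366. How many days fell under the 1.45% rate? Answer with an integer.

Let d = days at the first rate; then 366 − d days at the second rate.
$223,000 × [1.45%·d + 2.85%·(366−d)] / 366 = $4,675.08
Solving gives d = 197, so the new rate took effect on 16 Jul 1996.

197 days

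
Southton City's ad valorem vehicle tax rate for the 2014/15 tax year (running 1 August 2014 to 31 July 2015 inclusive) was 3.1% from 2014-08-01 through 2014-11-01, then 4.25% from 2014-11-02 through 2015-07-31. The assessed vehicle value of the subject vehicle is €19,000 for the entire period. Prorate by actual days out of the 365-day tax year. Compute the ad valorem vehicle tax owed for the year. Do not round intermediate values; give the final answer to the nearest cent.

2014-08-01 to 2014-11-01: 93 days at 3.1% → €19,000 × 3.1% × 93/365 = €150.0740
2014-11-02 to 2015-07-31: 272 days at 4.25% → €19,000 × 4.25% × 272/365 = €601.7534
Total = €751.8274

€751.83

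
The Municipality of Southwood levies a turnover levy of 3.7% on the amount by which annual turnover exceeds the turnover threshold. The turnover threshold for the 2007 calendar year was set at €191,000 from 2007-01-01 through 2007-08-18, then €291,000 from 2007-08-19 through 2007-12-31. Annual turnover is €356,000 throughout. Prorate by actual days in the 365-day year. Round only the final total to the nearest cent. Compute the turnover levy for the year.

€4,736.51

2007-01-01 to 2007-08-18: 230 days, exemption €191,000 → (€356,000 − €191,000) × 3.7% × 230/365 = €3,846.9863
2007-08-19 to 2007-12-31: 135 days, exemption €291,000 → (€356,000 − €291,000) × 3.7% × 135/365 = €889.5205
Total = €4,736.5068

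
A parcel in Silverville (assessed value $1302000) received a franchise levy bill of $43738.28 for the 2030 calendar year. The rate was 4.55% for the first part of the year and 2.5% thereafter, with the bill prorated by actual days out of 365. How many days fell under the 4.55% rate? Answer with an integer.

Let d = days at the first rate; then 365 − d days at the second rate.
$1302000 × [4.55%·d + 2.5%·(365−d)] / 365 = $43738.28
Solving gives d = 153, so the new rate took effect on 3 Jun 2030.

153 days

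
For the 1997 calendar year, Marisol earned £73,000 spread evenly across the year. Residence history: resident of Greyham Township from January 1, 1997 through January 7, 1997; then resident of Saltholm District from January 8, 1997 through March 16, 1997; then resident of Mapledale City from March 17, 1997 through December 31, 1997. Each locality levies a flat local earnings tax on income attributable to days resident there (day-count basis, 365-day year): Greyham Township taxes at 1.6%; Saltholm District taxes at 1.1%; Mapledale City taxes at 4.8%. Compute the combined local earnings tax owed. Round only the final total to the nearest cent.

£2,956.00

Greyham Township, January 1 – January 7, 1997: 7 days → £73,000 × 1.6% × 7/365 = £22.4000
Saltholm District, January 8 – March 16, 1997: 68 days → £73,000 × 1.1% × 68/365 = £149.6000
Mapledale City, March 17 – December 31, 1997: 290 days → £73,000 × 4.8% × 290/365 = £2,784.0000
Total = £2,956.0000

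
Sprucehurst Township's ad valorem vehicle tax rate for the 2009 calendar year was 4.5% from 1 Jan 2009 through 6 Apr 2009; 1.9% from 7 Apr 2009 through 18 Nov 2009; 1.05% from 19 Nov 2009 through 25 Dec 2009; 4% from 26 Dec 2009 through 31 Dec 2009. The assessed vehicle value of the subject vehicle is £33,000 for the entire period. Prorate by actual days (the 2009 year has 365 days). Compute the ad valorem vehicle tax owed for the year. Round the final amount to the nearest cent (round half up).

£835.62

1 Jan – 6 Apr 2009: 96 days at 4.5% → £33,000 × 4.5% × 96/365 = £390.5753
7 Apr – 18 Nov 2009: 226 days at 1.9% → £33,000 × 1.9% × 226/365 = £388.2247
19 Nov – 25 Dec 2009: 37 days at 1.05% → £33,000 × 1.05% × 37/365 = £35.1247
26 Dec – 31 Dec 2009: 6 days at 4% → £33,000 × 4% × 6/365 = £21.6986
Total = £835.6233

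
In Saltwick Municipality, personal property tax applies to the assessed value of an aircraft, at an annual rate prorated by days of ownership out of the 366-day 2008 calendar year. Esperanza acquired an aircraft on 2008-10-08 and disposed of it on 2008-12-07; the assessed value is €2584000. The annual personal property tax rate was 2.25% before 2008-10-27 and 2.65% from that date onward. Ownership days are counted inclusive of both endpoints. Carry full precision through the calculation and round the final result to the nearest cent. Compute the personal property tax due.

2008-10-08 to 2008-10-26: 19 days at 2.25% → €2584000 × 2.25% × 19/366 = €3018.1967
2008-10-27 to 2008-12-07: 42 days at 2.65% → €2584000 × 2.65% × 42/366 = €7857.9016
Total = €10876.0984

€10876.10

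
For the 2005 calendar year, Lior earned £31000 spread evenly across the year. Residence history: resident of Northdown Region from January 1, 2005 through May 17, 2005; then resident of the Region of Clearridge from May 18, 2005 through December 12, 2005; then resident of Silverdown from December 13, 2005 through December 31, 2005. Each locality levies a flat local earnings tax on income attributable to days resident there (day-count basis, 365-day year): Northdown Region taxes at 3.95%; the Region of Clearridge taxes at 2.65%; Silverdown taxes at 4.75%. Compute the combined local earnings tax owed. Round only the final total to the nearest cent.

£1006.65

Northdown Region, January 1 – May 17, 2005: 137 days → £31000 × 3.95% × 137/365 = £459.6068
The Region of Clearridge, May 18 – December 12, 2005: 209 days → £31000 × 2.65% × 209/365 = £470.3932
Silverdown, December 13 – December 31, 2005: 19 days → £31000 × 4.75% × 19/365 = £76.6507
Total = £1006.6507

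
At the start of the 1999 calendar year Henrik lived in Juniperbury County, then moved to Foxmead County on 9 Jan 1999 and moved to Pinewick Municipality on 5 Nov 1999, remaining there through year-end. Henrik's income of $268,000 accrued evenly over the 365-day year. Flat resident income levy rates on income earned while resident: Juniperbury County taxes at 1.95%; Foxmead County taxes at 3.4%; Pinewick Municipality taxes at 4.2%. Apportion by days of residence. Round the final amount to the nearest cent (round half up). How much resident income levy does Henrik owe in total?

Juniperbury County, 1 Jan – 8 Jan 1999: 8 days → $268,000 × 1.95% × 8/365 = $114.5425
Foxmead County, 9 Jan – 4 Nov 1999: 300 days → $268,000 × 3.4% × 300/365 = $7,489.3151
Pinewick Municipality, 5 Nov – 31 Dec 1999: 57 days → $268,000 × 4.2% × 57/365 = $1,757.7863
Total = $9,361.6438

$9,361.64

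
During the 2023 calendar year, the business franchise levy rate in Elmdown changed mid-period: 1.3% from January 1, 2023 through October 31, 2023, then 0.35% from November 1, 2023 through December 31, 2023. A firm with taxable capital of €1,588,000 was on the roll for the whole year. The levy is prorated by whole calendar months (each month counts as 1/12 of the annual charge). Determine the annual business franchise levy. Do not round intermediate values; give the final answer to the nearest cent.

€18,129.67

January 1 – October 31, 2023: 10 months at 1.3% → €1,588,000 × 1.3% × 10/12 = €17,203.3333
November 1 – December 31, 2023: 2 months at 0.35% → €1,588,000 × 0.35% × 2/12 = €926.3333
Total = €18,129.6667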